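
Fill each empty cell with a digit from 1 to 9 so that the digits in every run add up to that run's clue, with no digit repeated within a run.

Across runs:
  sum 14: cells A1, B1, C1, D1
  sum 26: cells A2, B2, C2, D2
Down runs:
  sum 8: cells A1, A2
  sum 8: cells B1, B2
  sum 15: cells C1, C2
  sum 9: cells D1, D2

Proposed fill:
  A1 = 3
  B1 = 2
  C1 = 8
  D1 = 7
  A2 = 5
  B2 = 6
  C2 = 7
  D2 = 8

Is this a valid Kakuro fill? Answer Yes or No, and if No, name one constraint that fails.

No — the down run D1–D2 sums to 15, not 9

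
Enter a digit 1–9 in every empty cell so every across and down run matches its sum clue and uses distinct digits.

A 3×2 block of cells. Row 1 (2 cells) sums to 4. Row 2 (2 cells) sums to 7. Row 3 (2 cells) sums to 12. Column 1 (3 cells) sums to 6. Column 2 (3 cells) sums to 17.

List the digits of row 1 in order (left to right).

1, 3

4 in 2 cells must be {1,3}; 6 in 3 cells must be {1,2,3}.
The 12 across and the 6 down share only 3, so (3,1) = 3.
(3,2) = 12 − 3 = 9 completes the 12 across.
Given what's placed, (1,1) must be 1 to fit the 4 across and 6 down.
(1,2) = 4 − 1 = 3 completes the 4 across.
(2,1) = 6 − 4 = 2 completes the 6 down.
(2,2) = 7 − 2 = 5 completes the 7 across.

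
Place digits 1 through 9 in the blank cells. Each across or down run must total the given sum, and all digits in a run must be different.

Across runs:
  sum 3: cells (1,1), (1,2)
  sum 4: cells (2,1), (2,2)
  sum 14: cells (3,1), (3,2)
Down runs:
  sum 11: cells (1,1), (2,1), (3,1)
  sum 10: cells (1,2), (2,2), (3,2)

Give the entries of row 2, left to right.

3 in 2 cells must be {1,2}; 4 in 2 cells must be {1,3}.
Nothing is forced directly, so branch on (3,2), whose candidates are 5 or 6. If (3,2) = 5: then (3,1) would have to be in {9} for the 14 across but in {1,2,3,4,5,6,7,8} for the 11 down — contradiction. So (3,2) = 6.
Given what's placed, (1,2) must be 1 to fit the 3 across and 10 down.
(2,2) = 10 − 7 = 3 completes the 10 down.
(3,1) = 14 − 6 = 8 completes the 14 across.
(1,1) = 3 − 1 = 2 completes the 3 across.
(2,1) = 4 − 3 = 1 completes the 4 across.

1, 3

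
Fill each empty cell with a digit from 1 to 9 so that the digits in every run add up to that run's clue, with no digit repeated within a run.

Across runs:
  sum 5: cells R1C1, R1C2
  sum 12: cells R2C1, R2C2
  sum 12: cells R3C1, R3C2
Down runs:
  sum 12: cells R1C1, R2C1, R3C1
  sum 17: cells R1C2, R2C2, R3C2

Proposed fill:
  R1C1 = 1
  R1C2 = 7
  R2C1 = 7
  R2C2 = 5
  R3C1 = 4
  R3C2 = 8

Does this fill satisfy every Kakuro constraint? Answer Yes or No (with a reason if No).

No — the across run R1C1–R1C2 sums to 8, not 5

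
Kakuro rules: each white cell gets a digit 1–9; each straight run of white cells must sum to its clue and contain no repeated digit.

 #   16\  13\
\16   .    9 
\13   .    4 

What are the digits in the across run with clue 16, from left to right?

16 in 2 cells must be {7,9}.
R1C1 = 16 − 9 = 7 completes the 16 across.
R2C1 = 13 − 4 = 9 completes the 13 across.

7 9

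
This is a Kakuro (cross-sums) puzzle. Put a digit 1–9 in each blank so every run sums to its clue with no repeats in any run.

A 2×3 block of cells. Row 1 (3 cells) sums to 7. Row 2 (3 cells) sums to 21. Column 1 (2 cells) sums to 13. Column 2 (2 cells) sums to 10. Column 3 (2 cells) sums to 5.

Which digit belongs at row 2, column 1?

9

7 in 3 cells must be {1,2,4}.
The 7 across and the 13 down share only 4, so (1,1) = 4.
(2,1) = 13 − 4 = 9 completes the 13 down.
Given what's placed, (2,3) must be 4 to fit the 21 across and 5 down.
(1,3) = 5 − 4 = 1 completes the 5 down.
(2,2) = 21 − 13 = 8 completes the 21 across.
(1,2) = 7 − 5 = 2 completes the 7 across.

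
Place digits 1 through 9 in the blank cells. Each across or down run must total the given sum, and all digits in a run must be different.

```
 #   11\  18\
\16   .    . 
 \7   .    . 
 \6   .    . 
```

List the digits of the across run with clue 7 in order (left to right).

16 in 2 cells must be {7,9}.
The 16 across and the 11 down share only 7, so R1C1 = 7.
R1C2 = 16 − 7 = 9 completes the 16 across.
Given what's placed, R3C1 must be 1 to fit the 6 across and 11 down.
R3C2 = 6 − 1 = 5 completes the 6 across.
R2C1 = 11 − 8 = 3 completes the 11 down.
R2C2 = 7 − 3 = 4 completes the 7 across.

3 4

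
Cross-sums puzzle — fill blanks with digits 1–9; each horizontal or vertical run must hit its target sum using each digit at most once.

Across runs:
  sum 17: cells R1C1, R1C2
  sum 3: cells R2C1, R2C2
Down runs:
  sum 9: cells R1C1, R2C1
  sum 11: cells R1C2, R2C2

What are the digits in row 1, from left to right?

17 in 2 cells must be {8,9}; 3 in 2 cells must be {1,2}.
The 17 across and the 9 down share only 8, so R1C1 = 8.
R1C2 = 17 − 8 = 9 completes the 17 across.
R2C1 = 9 − 8 = 1 completes the 9 down.
R2C2 = 3 − 1 = 2 completes the 3 across.

8, 9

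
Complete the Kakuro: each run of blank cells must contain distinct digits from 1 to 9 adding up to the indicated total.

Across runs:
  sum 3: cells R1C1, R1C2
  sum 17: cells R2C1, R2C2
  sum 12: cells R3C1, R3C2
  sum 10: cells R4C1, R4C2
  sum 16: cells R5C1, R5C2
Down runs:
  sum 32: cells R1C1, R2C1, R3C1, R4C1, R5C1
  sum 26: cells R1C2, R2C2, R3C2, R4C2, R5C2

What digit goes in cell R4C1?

6

3 in 2 cells must be {1,2}; 17 in 2 cells must be {8,9}; 16 in 2 cells must be {7,9}.
Only 2 fits R1C1 under both its across sum 3 and down sum 32.
R1C2 = 3 − 2 = 1 completes the 3 across.
Nothing is forced directly, so branch on R2C1, whose candidates are 8 or 9. If R2C1 = 9: that forces R2C2 = 8, R5C1 = 7, R5C2 = 9, R3C1 = 8, after which R3C2 would have to be in {4} for the 12 across but in {2,3,5,6} for the 26 down — contradiction. So R2C1 = 8.
R2C2 = 17 − 8 = 9 completes the 17 across.
R5C2 = 7: the only remaining digit allowed by both the 16 across and the 26 down.
R5C1 = 16 − 7 = 9 completes the 16 across.
Given what's placed, R3C1 must be 7 to fit the 12 across and 32 down.
R3C2 = 12 − 7 = 5 completes the 12 across.
R4C1 = 32 − 26 = 6 completes the 32 down.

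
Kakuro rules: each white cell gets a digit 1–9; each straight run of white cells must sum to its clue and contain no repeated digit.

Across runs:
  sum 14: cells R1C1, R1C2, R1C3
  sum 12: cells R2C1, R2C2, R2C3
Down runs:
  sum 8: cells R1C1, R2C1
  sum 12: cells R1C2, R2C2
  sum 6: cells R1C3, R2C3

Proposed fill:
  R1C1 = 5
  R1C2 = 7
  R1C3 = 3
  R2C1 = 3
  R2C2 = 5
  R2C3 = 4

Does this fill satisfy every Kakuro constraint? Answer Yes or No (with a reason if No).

No — the down run R1C3–R2C3 sums to 7, not 6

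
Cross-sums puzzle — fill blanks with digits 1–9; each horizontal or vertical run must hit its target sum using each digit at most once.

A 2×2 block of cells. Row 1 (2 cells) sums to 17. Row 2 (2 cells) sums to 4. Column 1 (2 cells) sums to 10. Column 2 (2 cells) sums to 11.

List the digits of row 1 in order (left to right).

17 in 2 cells must be {8,9}; 4 in 2 cells must be {1,3}.
The 4 across and the 11 down share only 3, so (2,2) = 3.
(1,2) = 11 − 3 = 8 completes the 11 down.
(2,1) = 4 − 3 = 1 completes the 4 across.
(1,1) = 17 − 8 = 9 completes the 17 across.

9, 8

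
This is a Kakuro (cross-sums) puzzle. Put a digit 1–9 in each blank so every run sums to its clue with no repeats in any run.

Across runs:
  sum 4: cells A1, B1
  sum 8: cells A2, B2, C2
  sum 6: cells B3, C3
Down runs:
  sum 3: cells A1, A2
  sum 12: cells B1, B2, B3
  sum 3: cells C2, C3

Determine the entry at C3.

4 in 2 cells must be {1,3}; 3 in 2 cells must be {1,2}.
The 4 across and the 3 down share only 1, so A1 = 1.
B1 = 4 − 1 = 3 completes the 4 across.
A2 = 3 − 1 = 2 completes the 3 down.
C2 = 1: the only remaining digit allowed by both the 8 across and the 3 down.
C3 = 3 − 1 = 2 completes the 3 down.
B2 = 8 − 3 = 5 completes the 8 across.
B3 = 6 − 2 = 4 completes the 6 across.

2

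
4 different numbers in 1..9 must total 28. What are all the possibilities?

{4,7,8,9}; {5,6,8,9}

4 distinct digits from 1–9 sum between 10 and 30.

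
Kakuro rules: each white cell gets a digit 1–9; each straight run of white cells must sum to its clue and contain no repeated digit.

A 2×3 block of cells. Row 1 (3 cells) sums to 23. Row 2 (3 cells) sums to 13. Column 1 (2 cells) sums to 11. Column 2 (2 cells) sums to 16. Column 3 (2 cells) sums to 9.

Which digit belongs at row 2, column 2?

7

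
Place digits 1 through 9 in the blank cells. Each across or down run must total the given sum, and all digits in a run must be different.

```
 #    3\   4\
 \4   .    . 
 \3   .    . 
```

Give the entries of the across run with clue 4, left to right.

1, 3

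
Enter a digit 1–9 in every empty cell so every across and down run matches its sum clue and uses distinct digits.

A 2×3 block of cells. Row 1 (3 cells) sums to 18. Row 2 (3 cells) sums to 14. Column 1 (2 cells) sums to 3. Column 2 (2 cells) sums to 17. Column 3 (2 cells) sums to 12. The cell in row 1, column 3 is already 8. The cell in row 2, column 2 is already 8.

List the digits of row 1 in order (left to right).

3 in 2 cells must be {1,2}; 17 in 2 cells must be {8,9}.
(1,1) = 1: the only remaining digit allowed by both the 18 across and the 3 down.
(1,2) = 18 − 9 = 9 completes the 18 across.
(2,1) = 3 − 1 = 2 completes the 3 down.
(2,3) = 14 − 10 = 4 completes the 14 across.

1 9 8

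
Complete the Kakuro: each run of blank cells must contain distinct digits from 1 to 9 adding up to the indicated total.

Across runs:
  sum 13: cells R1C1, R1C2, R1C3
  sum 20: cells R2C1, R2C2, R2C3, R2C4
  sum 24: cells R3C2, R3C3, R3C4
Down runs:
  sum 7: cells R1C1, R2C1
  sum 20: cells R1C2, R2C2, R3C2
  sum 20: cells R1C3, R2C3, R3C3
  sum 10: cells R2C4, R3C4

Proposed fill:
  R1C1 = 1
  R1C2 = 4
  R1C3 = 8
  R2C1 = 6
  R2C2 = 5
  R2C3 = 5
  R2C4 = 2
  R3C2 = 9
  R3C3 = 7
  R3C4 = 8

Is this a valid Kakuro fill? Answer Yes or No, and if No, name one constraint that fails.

No — the across run R2C1–R2C4 sums to 18, not 20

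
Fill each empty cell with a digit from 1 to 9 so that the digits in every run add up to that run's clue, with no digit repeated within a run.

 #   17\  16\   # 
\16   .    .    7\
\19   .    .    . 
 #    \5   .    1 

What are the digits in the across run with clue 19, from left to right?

16 in 2 cells must be {7,9}; 17 in 2 cells must be {8,9}.
Intersecting the 16 across with the 17 down forces R1C1 = 9.
R1C2 = 16 − 9 = 7 completes the 16 across.
R2C1 = 17 − 9 = 8 completes the 17 down.
R2C3 = 7 − 1 = 6 completes the 7 down.
R3C2 = 5 − 1 = 4 completes the 5 across.
R2C2 = 19 − 14 = 5 completes the 19 across.

8 5 6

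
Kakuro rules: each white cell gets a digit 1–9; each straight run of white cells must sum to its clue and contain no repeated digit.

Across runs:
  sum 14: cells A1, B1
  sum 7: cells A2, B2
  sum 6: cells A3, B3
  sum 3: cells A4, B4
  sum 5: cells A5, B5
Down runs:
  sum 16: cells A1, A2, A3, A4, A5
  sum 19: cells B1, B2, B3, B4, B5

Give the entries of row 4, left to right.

2 1

3 in 2 cells must be {1,2}; 16 in 5 cells must be {1,2,3,4,6}.
Only 6 fits A1 under both its across sum 14 and down sum 16.
B1 = 14 − 6 = 8 completes the 14 across.
Nothing is forced directly, so branch on A3, whose candidates are 1 or 2 or 4. If A3 = 2: then B3 would have to be in {4} for the 6 across but in {1,2,3,5} for the 19 down — contradiction. If A3 = 4: that forces B3 = 2, B4 = 1, B5 = 3, B2 = 5, A4 = 2, after which A5 would have to be in {2} for the 5 across but in {1,3} for the 16 down — contradiction. So A3 = 1.
B3 = 6 − 1 = 5 completes the 6 across.
A4 = 2: the only remaining digit allowed by both the 3 across and the 16 down.
B4 = 3 − 2 = 1 completes the 3 across.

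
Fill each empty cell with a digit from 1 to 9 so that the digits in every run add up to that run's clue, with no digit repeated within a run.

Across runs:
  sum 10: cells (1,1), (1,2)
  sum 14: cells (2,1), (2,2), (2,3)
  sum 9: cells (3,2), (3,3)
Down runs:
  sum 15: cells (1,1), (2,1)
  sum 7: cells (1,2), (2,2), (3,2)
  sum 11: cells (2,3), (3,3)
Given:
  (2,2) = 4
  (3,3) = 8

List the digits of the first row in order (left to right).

7 in 3 cells must be {1,2,4}.
(2,3) = 11 − 8 = 3 completes the 11 down.
(3,2) = 9 − 8 = 1 completes the 9 across.
(1,2) = 7 − 5 = 2 completes the 7 down.
(2,1) = 14 − 7 = 7 completes the 14 across.
(1,1) = 10 − 2 = 8 completes the 10 across.

8 2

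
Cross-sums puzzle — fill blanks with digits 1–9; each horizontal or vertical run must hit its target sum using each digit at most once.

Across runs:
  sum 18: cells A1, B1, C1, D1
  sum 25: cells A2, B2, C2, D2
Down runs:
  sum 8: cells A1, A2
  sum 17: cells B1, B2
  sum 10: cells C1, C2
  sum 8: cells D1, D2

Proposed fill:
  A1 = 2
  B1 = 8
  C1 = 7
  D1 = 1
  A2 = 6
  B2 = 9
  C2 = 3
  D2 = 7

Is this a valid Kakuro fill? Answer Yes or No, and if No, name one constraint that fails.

Yes

Across: 2+8+7+1=18; 6+9+3+7=25. Down: 2+6=8; 8+9=17; 7+3=10; 1+7=8. No digit repeats within any run.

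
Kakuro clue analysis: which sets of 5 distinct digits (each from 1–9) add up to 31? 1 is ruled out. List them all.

5 distinct digits from 1–9 sum between 15 and 35.
Dropping sets that contain 1.

{2,5,7,8,9}; {3,4,7,8,9}; {3,5,6,8,9}; {4,5,6,7,9}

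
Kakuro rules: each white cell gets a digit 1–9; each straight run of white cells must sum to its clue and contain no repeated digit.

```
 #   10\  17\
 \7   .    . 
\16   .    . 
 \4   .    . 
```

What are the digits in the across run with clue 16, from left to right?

7, 9

16 in 2 cells must be {7,9}; 4 in 2 cells must be {1,3}.
The 16 across and the 10 down share only 7, so R2C1 = 7.
R2C2 = 16 − 7 = 9 completes the 16 across.
Given what's placed, R3C1 must be 1 to fit the 4 across and 10 down.
R3C2 = 4 − 1 = 3 completes the 4 across.
R1C1 = 10 − 8 = 2 completes the 10 down.
R1C2 = 7 − 2 = 5 completes the 7 across.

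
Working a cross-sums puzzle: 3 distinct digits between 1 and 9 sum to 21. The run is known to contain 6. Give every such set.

{6,7,8}

3 distinct digits from 1–9 sum between 6 and 24.
Keeping only sets containing 6.
Only one set works: {6,7,8}.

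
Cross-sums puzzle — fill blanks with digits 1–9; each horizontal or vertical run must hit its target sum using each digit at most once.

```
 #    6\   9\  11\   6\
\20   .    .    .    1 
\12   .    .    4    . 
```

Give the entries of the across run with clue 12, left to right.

2 1 4 5

R1C3 = 11 − 4 = 7 completes the 11 down.
R2C4 = 6 − 1 = 5 completes the 6 down.
Given what's placed, R1C1 must be 4 to fit the 20 across and 6 down.
R1C2 = 20 − 12 = 8 completes the 20 across.
R2C1 = 6 − 4 = 2 completes the 6 down.
R2C2 = 12 − 11 = 1 completes the 12 across.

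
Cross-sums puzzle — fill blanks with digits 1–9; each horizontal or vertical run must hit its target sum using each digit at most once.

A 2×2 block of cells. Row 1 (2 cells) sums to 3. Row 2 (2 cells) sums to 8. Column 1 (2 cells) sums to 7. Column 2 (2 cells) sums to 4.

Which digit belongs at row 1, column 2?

3 in 2 cells must be {1,2}; 4 in 2 cells must be {1,3}.
The 3 across and the 4 down share only 1, so (1,2) = 1.
(2,2) = 4 − 1 = 3 completes the 4 down.
(1,1) = 3 − 1 = 2 completes the 3 across.
(2,1) = 8 − 3 = 5 completes the 8 across.

1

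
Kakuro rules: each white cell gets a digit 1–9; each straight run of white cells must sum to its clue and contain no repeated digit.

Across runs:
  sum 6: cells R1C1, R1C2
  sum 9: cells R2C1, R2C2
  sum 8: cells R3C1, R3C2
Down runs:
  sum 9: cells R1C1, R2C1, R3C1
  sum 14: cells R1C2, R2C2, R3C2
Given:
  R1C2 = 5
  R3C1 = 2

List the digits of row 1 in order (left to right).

R1C1 = 6 − 5 = 1 completes the 6 across.
R2C1 = 9 − 3 = 6 completes the 9 down.
R2C2 = 9 − 6 = 3 completes the 9 across.
R3C2 = 8 − 2 = 6 completes the 8 across.

1, 5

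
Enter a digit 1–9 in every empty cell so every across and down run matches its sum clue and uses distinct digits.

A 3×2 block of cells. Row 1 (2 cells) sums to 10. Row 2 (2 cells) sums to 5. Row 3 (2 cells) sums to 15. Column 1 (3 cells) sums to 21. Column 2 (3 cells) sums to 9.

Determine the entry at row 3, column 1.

9

The 5 across and the 21 down share only 4, so (2,1) = 4.
(2,2) = 5 − 4 = 1 completes the 5 across.
Given what's placed, (3,2) must be 6 to fit the 15 across and 9 down.
(1,2) = 9 − 7 = 2 completes the 9 down.
(3,1) = 15 − 6 = 9 completes the 15 across.
(1,1) = 10 − 2 = 8 completes the 10 across.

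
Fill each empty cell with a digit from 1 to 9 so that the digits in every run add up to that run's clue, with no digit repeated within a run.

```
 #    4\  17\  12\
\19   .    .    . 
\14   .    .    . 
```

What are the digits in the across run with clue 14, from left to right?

1 8 5

4 in 2 cells must be {1,3}; 17 in 2 cells must be {8,9}.
The 19 across and the 4 down share only 3, so R1C1 = 3.
Given what's placed, R1C2 must be 9 to fit the 19 across and 17 down.
R1C3 = 19 − 12 = 7 completes the 19 across.
R2C1 = 4 − 3 = 1 completes the 4 down.
R2C2 = 17 − 9 = 8 completes the 17 down.
R2C3 = 14 − 9 = 5 completes the 14 across.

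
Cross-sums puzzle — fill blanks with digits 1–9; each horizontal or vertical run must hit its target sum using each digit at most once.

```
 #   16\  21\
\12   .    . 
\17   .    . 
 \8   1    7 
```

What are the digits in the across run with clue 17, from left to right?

8 9

17 in 2 cells must be {8,9}.
No cell is forced outright now. R2C1 can only be 8 or 9 (the digits allowed by both its 17 across and its 16 down). If R2C1 = 9: then R1C1 would have to be in {3,4,5,7,8,9} for the 12 across but in {6} for the 16 down — contradiction. So R2C1 = 8.
R1C1 = 16 − 9 = 7 completes the 16 down.
R1C2 = 12 − 7 = 5 completes the 12 across.
R2C2 = 17 − 8 = 9 completes the 17 across.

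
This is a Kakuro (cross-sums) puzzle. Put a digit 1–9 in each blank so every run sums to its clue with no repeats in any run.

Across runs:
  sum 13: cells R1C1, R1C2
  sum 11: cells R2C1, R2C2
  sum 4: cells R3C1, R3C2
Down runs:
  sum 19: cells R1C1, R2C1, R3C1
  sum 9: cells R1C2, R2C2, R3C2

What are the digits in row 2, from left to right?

4 in 2 cells must be {1,3}.
The 4 across and the 19 down share only 3, so R3C1 = 3.
R3C2 = 4 − 3 = 1 completes the 4 across.
Nothing is forced directly, so branch on R1C1, whose candidates are 7 or 9. If R1C1 = 9: then R1C2 would have to be in {4} for the 13 across but in {2,3,5,6} for the 9 down — contradiction. So R1C1 = 7.
R1C2 = 13 − 7 = 6 completes the 13 across.
R2C1 = 19 − 10 = 9 completes the 19 down.
R2C2 = 11 − 9 = 2 completes the 11 across.

9, 2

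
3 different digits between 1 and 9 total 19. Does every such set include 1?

Counterexample: {2,8,9} sums to 19 without using 1.

No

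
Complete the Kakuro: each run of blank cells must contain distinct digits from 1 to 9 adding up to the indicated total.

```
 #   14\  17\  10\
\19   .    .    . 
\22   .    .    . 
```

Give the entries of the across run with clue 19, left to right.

17 in 2 cells must be {8,9}.
Nothing is forced directly, so branch on R1C2, whose candidates are 8 or 9. If R1C2 = 9: that forces R2C2 = 8, R2C3 = 9, after which R1C3 would have to be in {2,3,4,6,7,8} for the 19 across but in {1} for the 10 down — contradiction. So R1C2 = 8.
R2C2 = 17 − 8 = 9 completes the 17 down.
Nothing is forced directly, so branch on R1C1, whose candidates are 5 or 6 or 9. If R1C1 = 5: that forces R1C3 = 6, after which R2C1 would have to be in {5,6,7,8} for the 22 across but in {9} for the 14 down — contradiction. If R1C1 = 6: then R1C3 would have to be in {5} for the 19 across but in {1,2,3,4,6,7,8,9} for the 10 down — contradiction. So R1C1 = 9.
R1C3 = 19 − 17 = 2 completes the 19 across.
R2C1 = 14 − 9 = 5 completes the 14 down.
R2C3 = 22 − 14 = 8 completes the 22 across.

9 8 2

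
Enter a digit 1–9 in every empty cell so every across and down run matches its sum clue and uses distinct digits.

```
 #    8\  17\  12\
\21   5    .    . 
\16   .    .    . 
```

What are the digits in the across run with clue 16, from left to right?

3 8 5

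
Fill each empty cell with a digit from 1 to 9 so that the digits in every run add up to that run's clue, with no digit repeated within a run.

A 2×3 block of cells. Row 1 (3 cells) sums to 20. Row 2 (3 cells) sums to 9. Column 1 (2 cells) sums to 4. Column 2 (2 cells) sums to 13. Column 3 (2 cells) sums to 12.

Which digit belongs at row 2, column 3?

3

4 in 2 cells must be {1,3}.
The 20 across and the 4 down share only 3, so (1,1) = 3.
(2,1) = 4 − 3 = 1 completes the 4 down.
Nothing is forced directly, so branch on (2,2), whose candidates are 5 or 6. If (2,2) = 6: then (1,2) would have to be in {8,9} for the 20 across but in {7} for the 13 down — contradiction. So (2,2) = 5.
(1,2) = 13 − 5 = 8 completes the 13 down.
(1,3) = 20 − 11 = 9 completes the 20 across.
(2,3) = 9 − 6 = 3 completes the 9 across.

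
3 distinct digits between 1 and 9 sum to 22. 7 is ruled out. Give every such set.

3 distinct digits from 1–9 sum between 6 and 24.
Dropping sets that contain 7.
Only one set works: {5,8,9}.

{5,8,9}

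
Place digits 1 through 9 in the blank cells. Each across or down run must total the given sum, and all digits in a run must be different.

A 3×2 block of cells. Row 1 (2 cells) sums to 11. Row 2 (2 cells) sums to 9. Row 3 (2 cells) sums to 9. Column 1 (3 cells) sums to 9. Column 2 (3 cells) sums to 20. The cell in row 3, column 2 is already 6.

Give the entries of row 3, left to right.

3, 6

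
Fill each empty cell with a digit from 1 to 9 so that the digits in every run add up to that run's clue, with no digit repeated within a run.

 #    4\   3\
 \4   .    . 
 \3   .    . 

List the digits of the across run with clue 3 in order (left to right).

4 in 2 cells must be {1,3}; 3 in 2 cells must be {1,2}.
The 4 across and the 3 down share only 1, so R1C2 = 1.
The 3 across and the 4 down share only 1, so R2C1 = 1.
R2C2 = 3 − 1 = 2 completes the 3 across.
R1C1 = 4 − 1 = 3 completes the 4 across.

1, 2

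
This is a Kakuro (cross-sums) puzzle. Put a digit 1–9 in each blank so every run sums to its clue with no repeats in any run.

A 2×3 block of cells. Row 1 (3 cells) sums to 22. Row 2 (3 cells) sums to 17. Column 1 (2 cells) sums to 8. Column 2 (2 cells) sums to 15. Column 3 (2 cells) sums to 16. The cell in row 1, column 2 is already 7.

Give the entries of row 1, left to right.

16 in 2 cells must be {7,9}.
Given what's placed, (1,1) must be 6 to fit the 22 across and 8 down.
(1,3) = 22 − 13 = 9 completes the 22 across.
(2,1) = 8 − 6 = 2 completes the 8 down.
(2,2) = 15 − 7 = 8 completes the 15 down.
(2,3) = 17 − 10 = 7 completes the 17 across.

6, 7, 9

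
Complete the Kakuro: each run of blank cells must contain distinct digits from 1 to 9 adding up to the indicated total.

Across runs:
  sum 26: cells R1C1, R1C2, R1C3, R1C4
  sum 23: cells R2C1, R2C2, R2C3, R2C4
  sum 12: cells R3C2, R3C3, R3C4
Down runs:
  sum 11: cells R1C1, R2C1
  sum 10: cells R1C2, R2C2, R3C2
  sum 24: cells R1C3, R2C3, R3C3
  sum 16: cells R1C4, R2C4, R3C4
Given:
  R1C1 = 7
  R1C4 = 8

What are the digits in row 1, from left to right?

24 in 3 cells must be {7,8,9}.
Given what's placed, R1C3 must be 9 to fit the 26 across and 24 down.
R2C1 = 11 − 7 = 4 completes the 11 down.
R1C2 = 26 − 24 = 2 completes the 26 across.

7 2 9 8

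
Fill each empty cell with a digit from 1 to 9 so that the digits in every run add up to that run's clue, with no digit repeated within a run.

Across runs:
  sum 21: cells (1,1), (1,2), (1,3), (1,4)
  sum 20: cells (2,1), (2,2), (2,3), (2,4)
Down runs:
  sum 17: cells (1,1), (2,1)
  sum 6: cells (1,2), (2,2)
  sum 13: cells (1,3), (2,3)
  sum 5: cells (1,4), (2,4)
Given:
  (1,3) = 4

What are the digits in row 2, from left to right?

8 1 9 2

17 in 2 cells must be {8,9}.
(2,3) = 13 − 4 = 9 completes the 13 down.
Given what's placed, (2,1) must be 8 to fit the 20 across and 17 down.
(1,1) = 17 − 8 = 9 completes the 17 down.
Nothing is forced directly, so branch on (2,2), whose candidates are 1 or 2. If (2,2) = 2: then (1,2) would have to be in {1,2,3,5,6,7} for the 21 across but in {4} for the 6 down — contradiction. So (2,2) = 1.
(1,2) = 6 − 1 = 5 completes the 6 down.
(1,4) = 21 − 18 = 3 completes the 21 across.
(2,4) = 20 − 18 = 2 completes the 20 across.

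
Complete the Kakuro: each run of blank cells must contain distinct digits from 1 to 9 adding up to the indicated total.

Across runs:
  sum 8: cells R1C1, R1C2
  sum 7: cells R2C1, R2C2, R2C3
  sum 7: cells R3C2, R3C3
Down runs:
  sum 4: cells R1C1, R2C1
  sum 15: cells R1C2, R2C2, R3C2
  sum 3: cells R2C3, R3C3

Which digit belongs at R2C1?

7 in 3 cells must be {1,2,4}; 4 in 2 cells must be {1,3}; 3 in 2 cells must be {1,2}.
The 7 across and the 4 down share only 1, so R2C1 = 1.
R2C3 = 2: the only remaining digit allowed by both the 7 across and the 3 down.
R3C3 = 3 − 2 = 1 completes the 3 down.
R1C1 = 4 − 1 = 3 completes the 4 down.
R1C2 = 8 − 3 = 5 completes the 8 across.
R2C2 = 7 − 3 = 4 completes the 7 across.
R3C2 = 7 − 1 = 6 completes the 7 across.

1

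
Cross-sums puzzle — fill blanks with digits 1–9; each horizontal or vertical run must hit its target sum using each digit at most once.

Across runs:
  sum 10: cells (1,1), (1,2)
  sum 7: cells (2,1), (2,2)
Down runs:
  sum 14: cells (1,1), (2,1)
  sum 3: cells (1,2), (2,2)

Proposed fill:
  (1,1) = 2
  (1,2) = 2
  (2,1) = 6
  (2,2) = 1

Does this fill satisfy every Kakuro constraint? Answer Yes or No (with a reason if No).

No — the down run (1,1)–(2,1) sums to 8, not 14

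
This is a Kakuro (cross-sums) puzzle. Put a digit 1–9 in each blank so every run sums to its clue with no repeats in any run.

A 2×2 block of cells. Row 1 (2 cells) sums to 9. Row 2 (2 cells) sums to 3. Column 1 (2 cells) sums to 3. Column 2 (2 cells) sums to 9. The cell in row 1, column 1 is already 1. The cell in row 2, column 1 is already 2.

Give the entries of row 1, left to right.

1 8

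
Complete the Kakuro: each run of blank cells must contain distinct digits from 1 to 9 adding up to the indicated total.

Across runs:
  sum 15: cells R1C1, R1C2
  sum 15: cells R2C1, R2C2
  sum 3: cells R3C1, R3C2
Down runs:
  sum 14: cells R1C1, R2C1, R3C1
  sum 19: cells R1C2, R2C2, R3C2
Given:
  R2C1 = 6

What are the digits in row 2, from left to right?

6, 9

3 in 2 cells must be {1,2}.
Given what's placed, R1C1 must be 7 to fit the 15 across and 14 down.
R1C2 = 15 − 7 = 8 completes the 15 across.
R2C2 = 15 − 6 = 9 completes the 15 across.
R3C1 = 14 − 13 = 1 completes the 14 down.
R3C2 = 3 − 1 = 2 completes the 3 across.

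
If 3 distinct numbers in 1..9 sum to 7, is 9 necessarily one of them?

No

The only way to make 7 from 3 distinct digits is {1,2,4}, which does not contain 9.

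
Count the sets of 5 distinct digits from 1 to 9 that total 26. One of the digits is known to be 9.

5 distinct digits from 1–9 sum between 15 and 35.
Keeping only sets containing 9.

7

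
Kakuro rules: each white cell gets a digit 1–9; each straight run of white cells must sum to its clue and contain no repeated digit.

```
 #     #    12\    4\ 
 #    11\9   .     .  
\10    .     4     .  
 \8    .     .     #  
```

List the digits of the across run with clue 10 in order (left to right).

5 4 1

4 in 2 cells must be {1,3}.
R2C1 = 5: the only remaining digit allowed by both the 10 across and the 11 down.
R2C3 = 10 − 9 = 1 completes the 10 across.
R3C1 = 11 − 5 = 6 completes the 11 down.
R3C2 = 8 − 6 = 2 completes the 8 across.
R1C2 = 12 − 6 = 6 completes the 12 down.
R1C3 = 9 − 6 = 3 completes the 9 across.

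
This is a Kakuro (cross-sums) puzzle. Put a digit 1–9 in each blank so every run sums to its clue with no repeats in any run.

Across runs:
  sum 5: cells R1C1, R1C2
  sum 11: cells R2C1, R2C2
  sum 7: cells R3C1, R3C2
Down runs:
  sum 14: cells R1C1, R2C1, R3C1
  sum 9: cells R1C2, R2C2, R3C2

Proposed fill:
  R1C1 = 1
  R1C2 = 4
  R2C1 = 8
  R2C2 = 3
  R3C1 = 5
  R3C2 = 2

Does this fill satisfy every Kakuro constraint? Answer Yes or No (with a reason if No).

Across: 1+4=5; 8+3=11; 5+2=7. Down: 1+8+5=14; 4+3+2=9. No digit repeats within any run.

Yes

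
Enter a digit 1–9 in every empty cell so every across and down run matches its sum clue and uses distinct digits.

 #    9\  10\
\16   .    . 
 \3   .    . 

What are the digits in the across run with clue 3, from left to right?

2 1

16 in 2 cells must be {7,9}; 3 in 2 cells must be {1,2}.
The 16 across and the 9 down share only 7, so R1C1 = 7.
R1C2 = 16 − 7 = 9 completes the 16 across.
R2C1 = 9 − 7 = 2 completes the 9 down.
R2C2 = 3 − 2 = 1 completes the 3 across.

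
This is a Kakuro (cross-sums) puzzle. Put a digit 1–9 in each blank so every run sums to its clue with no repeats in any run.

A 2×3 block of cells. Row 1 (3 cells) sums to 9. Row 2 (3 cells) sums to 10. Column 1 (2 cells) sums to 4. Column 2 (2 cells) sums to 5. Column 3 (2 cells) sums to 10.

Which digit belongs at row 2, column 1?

1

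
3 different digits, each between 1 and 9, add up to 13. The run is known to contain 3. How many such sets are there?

3

3 distinct digits from 1–9 sum between 6 and 24.
Keeping only sets containing 3.
Enumerating: {1,3,9}, {2,3,8}, {3,4,6}.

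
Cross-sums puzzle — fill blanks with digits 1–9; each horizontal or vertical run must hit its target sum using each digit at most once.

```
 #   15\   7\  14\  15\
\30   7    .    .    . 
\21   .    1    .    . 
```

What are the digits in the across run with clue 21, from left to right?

30 in 4 cells must be {6,7,8,9}.
R1C2 = 7 − 1 = 6 completes the 7 down.
R2C1 = 15 − 7 = 8 completes the 15 down.
No cell is forced outright now. R2C3 can only be 5 or 9 (the digits allowed by both its 21 across and its 14 down). If R2C3 = 9: then R1C3 would have to be in {8,9} for the 30 across but in {5} for the 14 down — contradiction. So R2C3 = 5.
R1C3 = 14 − 5 = 9 completes the 14 down.
R1C4 = 30 − 22 = 8 completes the 30 across.
R2C4 = 21 − 14 = 7 completes the 21 across.

8, 1, 5, 7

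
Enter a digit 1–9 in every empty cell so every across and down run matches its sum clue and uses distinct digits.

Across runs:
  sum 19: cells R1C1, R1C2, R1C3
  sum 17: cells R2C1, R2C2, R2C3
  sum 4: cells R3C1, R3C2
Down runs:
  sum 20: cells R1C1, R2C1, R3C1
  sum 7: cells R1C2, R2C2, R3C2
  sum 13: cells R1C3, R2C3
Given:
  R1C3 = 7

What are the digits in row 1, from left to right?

8 4 7

4 in 2 cells must be {1,3}; 7 in 3 cells must be {1,2,4}.
Given what's placed, R1C2 must be 4 to fit the 19 across and 7 down.
R2C3 = 13 − 7 = 6 completes the 13 down.
The 4 across and the 20 down share only 3, so R3C1 = 3.
R3C2 = 4 − 3 = 1 completes the 4 across.
R1C1 = 19 − 11 = 8 completes the 19 across.
R2C1 = 20 − 11 = 9 completes the 20 down.
R2C2 = 17 − 15 = 2 completes the 17 across.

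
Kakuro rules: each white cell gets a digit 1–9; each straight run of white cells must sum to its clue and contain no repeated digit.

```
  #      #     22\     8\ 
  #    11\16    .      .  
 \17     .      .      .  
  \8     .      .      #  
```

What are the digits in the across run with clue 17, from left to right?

9 7 1

16 in 2 cells must be {7,9}.
The 16 across and the 8 down share only 7, so R1C3 = 7.
R2C3 = 8 − 7 = 1 completes the 8 down.
R1C2 = 16 − 7 = 9 completes the 16 across.
R2C2 = 7: the only remaining digit allowed by both the 17 across and the 22 down.
R3C2 = 22 − 16 = 6 completes the 22 down.
R2C1 = 17 − 8 = 9 completes the 17 across.
R3C1 = 8 − 6 = 2 completes the 8 across.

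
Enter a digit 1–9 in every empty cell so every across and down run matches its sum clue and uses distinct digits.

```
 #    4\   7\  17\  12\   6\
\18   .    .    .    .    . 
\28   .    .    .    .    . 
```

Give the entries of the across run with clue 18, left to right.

3 1 8 4 2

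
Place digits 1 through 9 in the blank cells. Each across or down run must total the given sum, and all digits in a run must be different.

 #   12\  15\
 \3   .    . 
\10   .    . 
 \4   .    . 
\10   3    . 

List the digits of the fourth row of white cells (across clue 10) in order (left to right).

3 7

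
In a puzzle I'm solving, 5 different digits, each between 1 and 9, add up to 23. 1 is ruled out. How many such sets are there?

3

5 distinct digits from 1–9 sum between 15 and 35.
Dropping sets that contain 1.
Enumerating: {2,3,4,5,9}, {2,3,4,6,8}, {2,3,5,6,7}.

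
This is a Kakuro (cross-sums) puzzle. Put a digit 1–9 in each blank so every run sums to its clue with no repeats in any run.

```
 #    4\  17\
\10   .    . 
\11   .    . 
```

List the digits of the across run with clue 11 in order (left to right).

3 8

4 in 2 cells must be {1,3}; 17 in 2 cells must be {8,9}.
The 11 across and the 4 down share only 3, so R2C1 = 3.
R2C2 = 11 − 3 = 8 completes the 11 across.
R1C1 = 4 − 3 = 1 completes the 4 down.
R1C2 = 10 − 1 = 9 completes the 10 across.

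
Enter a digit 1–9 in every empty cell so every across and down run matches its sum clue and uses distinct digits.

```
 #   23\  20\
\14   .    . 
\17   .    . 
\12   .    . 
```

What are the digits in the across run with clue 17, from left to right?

8, 9

17 in 2 cells must be {8,9}; 23 in 3 cells must be {6,8,9}.
Nothing is forced directly, so branch on R2C1, whose candidates are 8 or 9. If R2C1 = 9: that forces R2C2 = 8, R3C1 = 8, after which R3C2 would have to be in {4} for the 12 across but in {3,5,7,9} for the 20 down — contradiction. So R2C1 = 8.
R2C2 = 17 − 8 = 9 completes the 17 across.
Given what's placed, R3C1 must be 9 to fit the 12 across and 23 down.
R3C2 = 12 − 9 = 3 completes the 12 across.
R1C1 = 23 − 17 = 6 completes the 23 down.
R1C2 = 14 − 6 = 8 completes the 14 across.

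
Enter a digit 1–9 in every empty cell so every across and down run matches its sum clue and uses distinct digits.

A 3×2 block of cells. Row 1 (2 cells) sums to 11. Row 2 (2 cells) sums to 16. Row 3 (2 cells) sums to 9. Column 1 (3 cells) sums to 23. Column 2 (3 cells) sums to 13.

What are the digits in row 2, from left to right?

16 in 2 cells must be {7,9}; 23 in 3 cells must be {6,8,9}.
The 16 across and the 23 down share only 9, so (2,1) = 9.
(2,2) = 16 − 9 = 7 completes the 16 across.
Nothing is forced directly, so branch on (1,1), whose candidates are 6 or 8. If (1,1) = 8: then (1,2) would have to be in {3} for the 11 across but in {1,2,4,5} for the 13 down — contradiction. So (1,1) = 6.
(1,2) = 11 − 6 = 5 completes the 11 across.
(3,1) = 23 − 15 = 8 completes the 23 down.
(3,2) = 9 − 8 = 1 completes the 9 across.

9 7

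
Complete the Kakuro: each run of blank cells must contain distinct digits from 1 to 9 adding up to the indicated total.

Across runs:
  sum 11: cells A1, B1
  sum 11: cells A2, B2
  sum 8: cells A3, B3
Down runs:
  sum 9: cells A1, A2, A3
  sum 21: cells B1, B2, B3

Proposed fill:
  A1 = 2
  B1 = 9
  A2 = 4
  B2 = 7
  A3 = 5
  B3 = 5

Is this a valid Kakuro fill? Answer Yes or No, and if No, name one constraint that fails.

No — the across run A3–B3 sums to 10, not 8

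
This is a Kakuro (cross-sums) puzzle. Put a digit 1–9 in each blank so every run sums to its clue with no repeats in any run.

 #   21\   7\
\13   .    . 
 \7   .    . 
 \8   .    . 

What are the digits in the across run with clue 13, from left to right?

7 in 3 cells must be {1,2,4}.
The 13 across and the 7 down share only 4, so R1C2 = 4.
R1C1 = 13 − 4 = 9 completes the 13 across.
Nothing is forced directly, so branch on R2C1, whose candidates are 4 or 5. If R2C1 = 4: then R2C2 would have to be in {3} for the 7 across but in {1,2} for the 7 down — contradiction. So R2C1 = 5.
R2C2 = 7 − 5 = 2 completes the 7 across.
R3C1 = 21 − 14 = 7 completes the 21 down.
R3C2 = 8 − 7 = 1 completes the 8 across.

9, 4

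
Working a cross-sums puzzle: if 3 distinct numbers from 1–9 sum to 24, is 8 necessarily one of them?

The only way to make 24 from 3 distinct digits is {7,8,9}, which contains 8.

Yes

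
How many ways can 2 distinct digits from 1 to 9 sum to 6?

2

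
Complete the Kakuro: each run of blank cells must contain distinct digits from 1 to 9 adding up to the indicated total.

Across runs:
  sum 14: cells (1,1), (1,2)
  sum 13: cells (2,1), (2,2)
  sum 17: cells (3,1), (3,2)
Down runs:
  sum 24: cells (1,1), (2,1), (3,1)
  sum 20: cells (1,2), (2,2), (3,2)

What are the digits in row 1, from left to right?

17 in 2 cells must be {8,9}; 24 in 3 cells must be {7,8,9}.
Nothing is forced directly, so branch on (1,1), whose candidates are 8 or 9. If (1,1) = 8: that forces (1,2) = 6, (3,1) = 9, after which (3,2) would have to be in {8} for the 17 across but in {5,9} for the 20 down — contradiction. So (1,1) = 9.
(1,2) = 14 − 9 = 5 completes the 14 across.
Given what's placed, (3,1) must be 8 to fit the 17 across and 24 down.
(3,2) = 17 − 8 = 9 completes the 17 across.
(2,1) = 24 − 17 = 7 completes the 24 down.
(2,2) = 13 − 7 = 6 completes the 13 across.

9 5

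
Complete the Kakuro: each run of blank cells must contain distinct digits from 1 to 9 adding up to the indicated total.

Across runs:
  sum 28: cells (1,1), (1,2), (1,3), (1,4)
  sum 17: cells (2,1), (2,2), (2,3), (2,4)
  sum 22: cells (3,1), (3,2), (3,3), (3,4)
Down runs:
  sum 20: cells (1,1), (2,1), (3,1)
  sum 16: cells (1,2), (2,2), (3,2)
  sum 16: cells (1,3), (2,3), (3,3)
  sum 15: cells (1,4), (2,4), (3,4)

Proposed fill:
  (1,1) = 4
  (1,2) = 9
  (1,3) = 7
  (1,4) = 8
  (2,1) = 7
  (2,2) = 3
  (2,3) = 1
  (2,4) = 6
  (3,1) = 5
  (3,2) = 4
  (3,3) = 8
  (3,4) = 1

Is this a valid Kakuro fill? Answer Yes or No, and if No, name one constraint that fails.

No — the across run (3,1)–(3,4) sums to 18, not 22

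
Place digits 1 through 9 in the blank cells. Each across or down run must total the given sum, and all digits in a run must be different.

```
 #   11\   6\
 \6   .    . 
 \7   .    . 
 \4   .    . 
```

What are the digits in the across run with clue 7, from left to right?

6 1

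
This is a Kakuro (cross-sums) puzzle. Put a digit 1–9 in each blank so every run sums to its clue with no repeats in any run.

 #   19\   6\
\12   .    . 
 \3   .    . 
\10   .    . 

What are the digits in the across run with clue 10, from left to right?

3 in 2 cells must be {1,2}; 6 in 3 cells must be {1,2,3}.
The 12 across and the 6 down share only 3, so R1C2 = 3.
The 3 across and the 19 down share only 2, so R2C1 = 2.
R2C2 = 3 − 2 = 1 completes the 3 across.
R3C2 = 6 − 4 = 2 completes the 6 down.
R1C1 = 12 − 3 = 9 completes the 12 across.
R3C1 = 10 − 2 = 8 completes the 10 across.

8, 2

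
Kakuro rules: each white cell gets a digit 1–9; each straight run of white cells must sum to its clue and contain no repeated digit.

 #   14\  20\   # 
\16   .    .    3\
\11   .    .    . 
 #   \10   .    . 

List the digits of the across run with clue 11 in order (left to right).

5, 4, 2

16 in 2 cells must be {7,9}; 3 in 2 cells must be {1,2}.
The 16 across and the 14 down share only 9, so R1C1 = 9.
R1C2 = 16 − 9 = 7 completes the 16 across.
R2C1 = 14 − 9 = 5 completes the 14 down.
R2C2 = 4: the only remaining digit allowed by both the 11 across and the 20 down.
R2C3 = 11 − 9 = 2 completes the 11 across.
R3C2 = 20 − 11 = 9 completes the 20 down.
R3C3 = 10 − 9 = 1 completes the 10 across.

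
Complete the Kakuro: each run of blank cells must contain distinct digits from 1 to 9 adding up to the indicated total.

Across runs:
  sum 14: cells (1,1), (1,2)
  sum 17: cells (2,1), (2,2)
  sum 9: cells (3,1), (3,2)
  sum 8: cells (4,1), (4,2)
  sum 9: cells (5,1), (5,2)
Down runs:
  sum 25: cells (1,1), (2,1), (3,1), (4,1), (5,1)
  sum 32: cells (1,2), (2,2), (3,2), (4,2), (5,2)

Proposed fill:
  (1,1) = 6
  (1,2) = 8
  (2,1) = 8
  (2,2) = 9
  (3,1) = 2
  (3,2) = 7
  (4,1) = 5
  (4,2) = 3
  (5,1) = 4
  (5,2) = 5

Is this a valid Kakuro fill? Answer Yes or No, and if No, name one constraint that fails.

Yes

Across: 6+8=14; 8+9=17; 2+7=9; 5+3=8; 4+5=9. Down: 6+8+2+5+4=25; 8+9+7+3+5=32. No digit repeats within any run.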